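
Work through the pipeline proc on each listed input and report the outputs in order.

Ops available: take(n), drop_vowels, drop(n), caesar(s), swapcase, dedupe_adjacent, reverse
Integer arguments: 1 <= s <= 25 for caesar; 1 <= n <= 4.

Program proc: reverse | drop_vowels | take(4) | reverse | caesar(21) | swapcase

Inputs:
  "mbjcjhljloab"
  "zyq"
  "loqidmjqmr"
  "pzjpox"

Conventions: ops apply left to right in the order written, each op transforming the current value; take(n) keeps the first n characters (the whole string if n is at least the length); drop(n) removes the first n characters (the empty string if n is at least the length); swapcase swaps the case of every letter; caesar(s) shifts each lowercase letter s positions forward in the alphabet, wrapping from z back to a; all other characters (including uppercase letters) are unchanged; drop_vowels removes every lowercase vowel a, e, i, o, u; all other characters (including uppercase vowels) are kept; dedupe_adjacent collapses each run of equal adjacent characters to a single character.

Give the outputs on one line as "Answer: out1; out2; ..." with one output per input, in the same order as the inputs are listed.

Execution, op by op:
  "mbjcjhljloab" -> "baoljlhjcjbm" -> "bljlhjcjbm" -> "bljl" -> "ljlb" -> "gegw" -> "GEGW"
  "zyq" -> "qyz" -> "qyz" -> "qyz" -> "zyq" -> "utl" -> "UTL"
  "loqidmjqmr" -> "rmqjmdiqol" -> "rmqjmdql" -> "rmqj" -> "jqmr" -> "elhm" -> "ELHM"
  "pzjpox" -> "xopjzp" -> "xpjzp" -> "xpjz" -> "zjpx" -> "ueks" -> "UEKS"

"GEGW"; "UTL"; "ELHM"; "UEKS"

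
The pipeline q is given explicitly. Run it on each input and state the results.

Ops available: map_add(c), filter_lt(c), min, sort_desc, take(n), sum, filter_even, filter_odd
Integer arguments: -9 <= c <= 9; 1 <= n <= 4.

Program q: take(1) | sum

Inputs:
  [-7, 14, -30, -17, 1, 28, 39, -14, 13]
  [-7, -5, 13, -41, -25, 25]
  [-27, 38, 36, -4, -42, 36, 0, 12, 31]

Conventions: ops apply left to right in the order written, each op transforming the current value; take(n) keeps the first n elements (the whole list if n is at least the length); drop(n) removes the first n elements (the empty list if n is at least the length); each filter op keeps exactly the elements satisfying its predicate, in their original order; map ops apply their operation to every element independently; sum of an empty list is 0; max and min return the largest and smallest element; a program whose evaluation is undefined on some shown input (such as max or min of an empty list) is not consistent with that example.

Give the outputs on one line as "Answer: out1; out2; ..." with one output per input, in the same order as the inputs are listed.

-7; -7; -27

Execution, op by op:
  [-7, 14, -30, -17, 1, 28, 39, -14, 13] -> [-7] -> -7
  [-7, -5, 13, -41, -25, 25] -> [-7] -> -7
  [-27, 38, 36, -4, -42, 36, 0, 12, 31] -> [-27] -> -27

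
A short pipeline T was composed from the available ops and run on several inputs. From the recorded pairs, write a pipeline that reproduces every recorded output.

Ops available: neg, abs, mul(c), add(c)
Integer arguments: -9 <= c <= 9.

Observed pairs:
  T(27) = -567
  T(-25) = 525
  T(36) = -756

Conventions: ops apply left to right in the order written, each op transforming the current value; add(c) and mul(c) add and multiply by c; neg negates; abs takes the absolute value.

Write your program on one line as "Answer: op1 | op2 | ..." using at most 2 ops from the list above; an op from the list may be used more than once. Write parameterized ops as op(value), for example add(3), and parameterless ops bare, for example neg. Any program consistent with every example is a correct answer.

mul(-3) | mul(7)

Check, running the answer program on each example:
  27 -> -81 -> -567
  -25 -> 75 -> 525
  36 -> -108 -> -756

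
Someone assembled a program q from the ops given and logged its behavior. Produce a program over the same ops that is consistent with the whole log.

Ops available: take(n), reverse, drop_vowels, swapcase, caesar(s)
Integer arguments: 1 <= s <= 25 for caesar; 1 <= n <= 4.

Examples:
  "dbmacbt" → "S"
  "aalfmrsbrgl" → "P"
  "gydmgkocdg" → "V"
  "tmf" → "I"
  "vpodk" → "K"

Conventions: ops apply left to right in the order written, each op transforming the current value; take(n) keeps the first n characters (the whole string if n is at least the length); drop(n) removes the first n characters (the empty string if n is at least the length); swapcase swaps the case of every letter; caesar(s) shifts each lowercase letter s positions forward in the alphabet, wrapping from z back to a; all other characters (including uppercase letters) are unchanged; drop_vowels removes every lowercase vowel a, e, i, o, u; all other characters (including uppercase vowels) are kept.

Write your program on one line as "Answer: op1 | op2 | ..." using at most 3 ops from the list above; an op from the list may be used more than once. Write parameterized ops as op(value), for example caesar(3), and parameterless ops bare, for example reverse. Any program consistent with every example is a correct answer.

caesar(15) | swapcase | take(1)

Check, running the answer program on each example:
  "dbmacbt" -> "sqbprqi" -> "SQBPRQI" -> "S"
  "aalfmrsbrgl" -> "ppaubghqgva" -> "PPAUBGHQGVA" -> "P"
  "gydmgkocdg" -> "vnsbvzdrsv" -> "VNSBVZDRSV" -> "V"
  "tmf" -> "ibu" -> "IBU" -> "I"
  "vpodk" -> "kedsz" -> "KEDSZ" -> "K"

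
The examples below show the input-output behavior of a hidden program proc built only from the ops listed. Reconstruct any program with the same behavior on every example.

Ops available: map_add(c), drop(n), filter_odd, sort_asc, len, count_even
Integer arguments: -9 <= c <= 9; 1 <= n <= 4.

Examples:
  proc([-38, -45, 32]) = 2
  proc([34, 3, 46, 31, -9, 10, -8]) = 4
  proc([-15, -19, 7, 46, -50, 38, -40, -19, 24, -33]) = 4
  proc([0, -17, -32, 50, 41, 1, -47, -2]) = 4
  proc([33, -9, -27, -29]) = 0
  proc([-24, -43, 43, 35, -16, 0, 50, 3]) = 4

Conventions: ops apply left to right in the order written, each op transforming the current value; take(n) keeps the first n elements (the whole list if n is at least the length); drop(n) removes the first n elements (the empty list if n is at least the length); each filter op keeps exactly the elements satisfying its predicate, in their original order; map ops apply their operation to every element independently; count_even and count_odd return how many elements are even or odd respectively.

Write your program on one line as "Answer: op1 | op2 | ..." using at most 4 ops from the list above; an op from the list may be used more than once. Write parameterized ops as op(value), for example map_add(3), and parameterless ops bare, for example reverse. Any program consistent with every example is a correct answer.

sort_asc | drop(1) | count_even

Check, running the answer program on each example:
  [-38, -45, 32] -> [-45, -38, 32] -> [-38, 32] -> 2
  [34, 3, 46, 31, -9, 10, -8] -> [-9, -8, 3, 10, 31, 34, 46] -> [-8, 3, 10, 31, 34, 46] -> 4
  [-15, -19, 7, 46, -50, 38, -40, -19, 24, -33] -> [-50, -40, -33, -19, -19, -15, 7, 24, 38, 46] -> [-40, -33, -19, -19, -15, 7, 24, 38, 46] -> 4
  [0, -17, -32, 50, 41, 1, -47, -2] -> [-47, -32, -17, -2, 0, 1, 41, 50] -> [-32, -17, -2, 0, 1, 41, 50] -> 4
  [33, -9, -27, -29] -> [-29, -27, -9, 33] -> [-27, -9, 33] -> 0
  [-24, -43, 43, 35, -16, 0, 50, 3] -> [-43, -24, -16, 0, 3, 35, 43, 50] -> [-24, -16, 0, 3, 35, 43, 50] -> 4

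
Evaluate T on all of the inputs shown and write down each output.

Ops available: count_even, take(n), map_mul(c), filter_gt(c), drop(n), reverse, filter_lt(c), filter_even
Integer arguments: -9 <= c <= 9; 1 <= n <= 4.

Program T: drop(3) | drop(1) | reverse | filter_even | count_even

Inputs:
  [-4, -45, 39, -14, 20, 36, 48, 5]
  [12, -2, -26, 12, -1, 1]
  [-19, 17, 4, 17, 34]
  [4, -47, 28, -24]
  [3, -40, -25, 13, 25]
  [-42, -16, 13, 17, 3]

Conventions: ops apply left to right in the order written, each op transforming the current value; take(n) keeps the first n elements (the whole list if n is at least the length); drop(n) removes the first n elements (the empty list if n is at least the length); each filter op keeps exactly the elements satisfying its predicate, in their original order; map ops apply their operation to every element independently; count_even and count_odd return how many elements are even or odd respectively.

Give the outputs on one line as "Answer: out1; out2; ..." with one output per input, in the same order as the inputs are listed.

Execution, op by op:
  [-4, -45, 39, -14, 20, 36, 48, 5] -> [-14, 20, 36, 48, 5] -> [20, 36, 48, 5] -> [5, 48, 36, 20] -> [48, 36, 20] -> 3
  [12, -2, -26, 12, -1, 1] -> [12, -1, 1] -> [-1, 1] -> [1, -1] -> [] -> 0
  [-19, 17, 4, 17, 34] -> [17, 34] -> [34] -> [34] -> [34] -> 1
  [4, -47, 28, -24] -> [-24] -> [] -> [] -> [] -> 0
  [3, -40, -25, 13, 25] -> [13, 25] -> [25] -> [25] -> [] -> 0
  [-42, -16, 13, 17, 3] -> [17, 3] -> [3] -> [3] -> [] -> 0

3; 0; 1; 0; 0; 0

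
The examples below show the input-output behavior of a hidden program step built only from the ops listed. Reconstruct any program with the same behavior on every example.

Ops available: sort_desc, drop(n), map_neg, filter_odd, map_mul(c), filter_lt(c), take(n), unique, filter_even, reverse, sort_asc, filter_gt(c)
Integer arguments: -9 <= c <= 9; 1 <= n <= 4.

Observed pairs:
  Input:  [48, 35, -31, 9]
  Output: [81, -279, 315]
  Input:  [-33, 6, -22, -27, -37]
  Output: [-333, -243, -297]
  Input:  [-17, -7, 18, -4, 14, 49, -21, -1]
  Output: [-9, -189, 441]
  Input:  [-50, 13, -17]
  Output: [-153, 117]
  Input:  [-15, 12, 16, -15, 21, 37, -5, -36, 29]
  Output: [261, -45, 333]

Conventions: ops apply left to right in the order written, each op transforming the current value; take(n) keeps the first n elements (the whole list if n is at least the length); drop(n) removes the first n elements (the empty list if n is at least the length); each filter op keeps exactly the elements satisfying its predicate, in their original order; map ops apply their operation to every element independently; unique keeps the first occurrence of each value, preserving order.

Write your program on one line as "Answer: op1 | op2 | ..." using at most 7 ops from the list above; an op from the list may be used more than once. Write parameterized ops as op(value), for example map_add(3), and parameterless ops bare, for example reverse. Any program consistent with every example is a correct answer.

reverse | map_neg | filter_odd | take(3) | map_mul(9) | map_neg

Check, running the answer program on each example:
  [48, 35, -31, 9] -> [9, -31, 35, 48] -> [-9, 31, -35, -48] -> [-9, 31, -35] -> [-9, 31, -35] -> [-81, 279, -315] -> [81, -279, 315]
  [-33, 6, -22, -27, -37] -> [-37, -27, -22, 6, -33] -> [37, 27, 22, -6, 33] -> [37, 27, 33] -> [37, 27, 33] -> [333, 243, 297] -> [-333, -243, -297]
  [-17, -7, 18, -4, 14, 49, -21, -1] -> [-1, -21, 49, 14, -4, 18, -7, -17] -> [1, 21, -49, -14, 4, -18, 7, 17] -> [1, 21, -49, 7, 17] -> [1, 21, -49] -> [9, 189, -441] -> [-9, -189, 441]
  [-50, 13, -17] -> [-17, 13, -50] -> [17, -13, 50] -> [17, -13] -> [17, -13] -> [153, -117] -> [-153, 117]
  [-15, 12, 16, -15, 21, 37, -5, -36, 29] -> [29, -36, -5, 37, 21, -15, 16, 12, -15] -> [-29, 36, 5, -37, -21, 15, -16, -12, 15] -> [-29, 5, -37, -21, 15, 15] -> [-29, 5, -37] -> [-261, 45, -333] -> [261, -45, 333]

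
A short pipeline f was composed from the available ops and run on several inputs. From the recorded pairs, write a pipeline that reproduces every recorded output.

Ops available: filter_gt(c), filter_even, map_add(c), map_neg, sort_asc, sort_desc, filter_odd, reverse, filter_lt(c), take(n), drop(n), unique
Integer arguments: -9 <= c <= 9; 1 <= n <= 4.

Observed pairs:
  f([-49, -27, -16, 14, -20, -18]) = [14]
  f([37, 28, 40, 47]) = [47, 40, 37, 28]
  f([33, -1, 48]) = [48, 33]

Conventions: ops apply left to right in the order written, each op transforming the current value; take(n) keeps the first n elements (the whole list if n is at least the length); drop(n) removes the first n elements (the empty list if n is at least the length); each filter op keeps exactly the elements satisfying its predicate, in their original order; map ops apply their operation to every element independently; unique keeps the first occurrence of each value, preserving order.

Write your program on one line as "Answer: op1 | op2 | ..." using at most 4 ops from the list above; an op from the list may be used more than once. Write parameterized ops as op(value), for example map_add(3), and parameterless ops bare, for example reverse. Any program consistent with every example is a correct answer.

sort_asc | filter_gt(-1) | sort_desc

Check, running the answer program on each example:
  [-49, -27, -16, 14, -20, -18] -> [-49, -27, -20, -18, -16, 14] -> [14] -> [14]
  [37, 28, 40, 47] -> [28, 37, 40, 47] -> [28, 37, 40, 47] -> [47, 40, 37, 28]
  [33, -1, 48] -> [-1, 33, 48] -> [33, 48] -> [48, 33]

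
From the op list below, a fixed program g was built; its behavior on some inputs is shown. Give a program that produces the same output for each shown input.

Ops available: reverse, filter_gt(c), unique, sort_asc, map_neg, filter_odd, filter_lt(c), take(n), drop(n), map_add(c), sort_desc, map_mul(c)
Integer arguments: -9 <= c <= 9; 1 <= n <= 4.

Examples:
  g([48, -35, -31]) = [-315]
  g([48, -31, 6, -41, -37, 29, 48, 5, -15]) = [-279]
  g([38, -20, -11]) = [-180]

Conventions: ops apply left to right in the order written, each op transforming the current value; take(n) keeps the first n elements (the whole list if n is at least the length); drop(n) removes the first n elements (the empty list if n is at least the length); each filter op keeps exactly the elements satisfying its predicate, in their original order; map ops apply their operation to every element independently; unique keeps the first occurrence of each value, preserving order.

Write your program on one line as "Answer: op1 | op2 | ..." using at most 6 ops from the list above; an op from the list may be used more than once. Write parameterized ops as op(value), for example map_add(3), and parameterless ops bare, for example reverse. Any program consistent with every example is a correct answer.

take(2) | map_neg | filter_gt(2) | map_neg | map_mul(9)

Check, running the answer program on each example:
  [48, -35, -31] -> [48, -35] -> [-48, 35] -> [35] -> [-35] -> [-315]
  [48, -31, 6, -41, -37, 29, 48, 5, -15] -> [48, -31] -> [-48, 31] -> [31] -> [-31] -> [-279]
  [38, -20, -11] -> [38, -20] -> [-38, 20] -> [20] -> [-20] -> [-180]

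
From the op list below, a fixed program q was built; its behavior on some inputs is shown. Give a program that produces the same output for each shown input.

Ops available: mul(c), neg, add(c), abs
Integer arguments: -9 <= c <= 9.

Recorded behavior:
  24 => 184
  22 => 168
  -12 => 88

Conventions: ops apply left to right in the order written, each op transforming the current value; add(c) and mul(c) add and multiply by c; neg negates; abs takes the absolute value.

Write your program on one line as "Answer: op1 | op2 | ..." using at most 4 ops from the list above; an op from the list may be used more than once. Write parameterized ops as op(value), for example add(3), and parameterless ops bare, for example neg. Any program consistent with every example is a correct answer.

mul(-8) | abs | add(-8)

Check, running the answer program on each example:
  24 -> -192 -> 192 -> 184
  22 -> -176 -> 176 -> 168
  -12 -> 96 -> 96 -> 88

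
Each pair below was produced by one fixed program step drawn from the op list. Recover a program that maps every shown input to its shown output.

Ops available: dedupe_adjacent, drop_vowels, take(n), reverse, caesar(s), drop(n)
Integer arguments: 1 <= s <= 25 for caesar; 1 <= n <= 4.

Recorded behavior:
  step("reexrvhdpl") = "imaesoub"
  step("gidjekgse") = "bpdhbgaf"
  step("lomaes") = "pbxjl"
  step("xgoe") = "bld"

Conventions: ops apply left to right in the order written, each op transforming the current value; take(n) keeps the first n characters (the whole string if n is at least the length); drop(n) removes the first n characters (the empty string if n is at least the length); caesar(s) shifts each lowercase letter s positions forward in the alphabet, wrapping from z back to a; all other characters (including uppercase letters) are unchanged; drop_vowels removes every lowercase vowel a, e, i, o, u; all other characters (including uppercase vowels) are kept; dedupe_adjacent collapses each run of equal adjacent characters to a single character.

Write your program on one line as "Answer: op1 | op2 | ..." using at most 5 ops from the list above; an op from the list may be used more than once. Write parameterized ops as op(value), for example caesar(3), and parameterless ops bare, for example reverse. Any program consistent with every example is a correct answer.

caesar(23) | dedupe_adjacent | drop(1) | reverse

Check, running the answer program on each example:
  "reexrvhdpl" -> "obbuoseami" -> "obuoseami" -> "buoseami" -> "imaesoub"
  "gidjekgse" -> "dfagbhdpb" -> "dfagbhdpb" -> "fagbhdpb" -> "bpdhbgaf"
  "lomaes" -> "iljxbp" -> "iljxbp" -> "ljxbp" -> "pbxjl"
  "xgoe" -> "udlb" -> "udlb" -> "dlb" -> "bld"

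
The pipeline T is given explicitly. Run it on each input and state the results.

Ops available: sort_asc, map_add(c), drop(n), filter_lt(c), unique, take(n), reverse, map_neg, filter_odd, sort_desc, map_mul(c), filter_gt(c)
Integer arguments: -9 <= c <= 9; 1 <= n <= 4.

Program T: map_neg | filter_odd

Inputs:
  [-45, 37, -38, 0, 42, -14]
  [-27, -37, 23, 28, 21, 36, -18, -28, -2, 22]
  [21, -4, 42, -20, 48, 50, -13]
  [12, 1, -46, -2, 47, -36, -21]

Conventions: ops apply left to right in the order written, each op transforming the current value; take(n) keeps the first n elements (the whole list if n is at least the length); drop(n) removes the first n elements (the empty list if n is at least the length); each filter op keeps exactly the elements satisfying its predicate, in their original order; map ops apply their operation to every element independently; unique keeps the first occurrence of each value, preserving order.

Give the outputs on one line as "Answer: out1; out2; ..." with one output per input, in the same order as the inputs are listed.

Execution, op by op:
  [-45, 37, -38, 0, 42, -14] -> [45, -37, 38, 0, -42, 14] -> [45, -37]
  [-27, -37, 23, 28, 21, 36, -18, -28, -2, 22] -> [27, 37, -23, -28, -21, -36, 18, 28, 2, -22] -> [27, 37, -23, -21]
  [21, -4, 42, -20, 48, 50, -13] -> [-21, 4, -42, 20, -48, -50, 13] -> [-21, 13]
  [12, 1, -46, -2, 47, -36, -21] -> [-12, -1, 46, 2, -47, 36, 21] -> [-1, -47, 21]

[45, -37]; [27, 37, -23, -21]; [-21, 13]; [-1, -47, 21]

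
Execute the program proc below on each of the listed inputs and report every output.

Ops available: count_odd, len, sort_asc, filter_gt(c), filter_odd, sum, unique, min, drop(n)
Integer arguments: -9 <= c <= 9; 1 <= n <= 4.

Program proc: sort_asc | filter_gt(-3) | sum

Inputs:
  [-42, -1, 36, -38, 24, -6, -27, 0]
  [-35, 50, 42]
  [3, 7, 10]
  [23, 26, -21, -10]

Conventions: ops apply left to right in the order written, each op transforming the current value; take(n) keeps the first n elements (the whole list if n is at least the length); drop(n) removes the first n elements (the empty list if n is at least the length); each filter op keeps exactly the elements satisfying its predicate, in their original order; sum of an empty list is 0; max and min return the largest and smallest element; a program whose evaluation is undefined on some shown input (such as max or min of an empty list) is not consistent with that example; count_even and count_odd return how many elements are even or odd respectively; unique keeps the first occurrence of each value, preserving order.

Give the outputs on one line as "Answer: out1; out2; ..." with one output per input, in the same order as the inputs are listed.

59; 92; 20; 49

Execution, op by op:
  [-42, -1, 36, -38, 24, -6, -27, 0] -> [-42, -38, -27, -6, -1, 0, 24, 36] -> [-1, 0, 24, 36] -> 59
  [-35, 50, 42] -> [-35, 42, 50] -> [42, 50] -> 92
  [3, 7, 10] -> [3, 7, 10] -> [3, 7, 10] -> 20
  [23, 26, -21, -10] -> [-21, -10, 23, 26] -> [23, 26] -> 49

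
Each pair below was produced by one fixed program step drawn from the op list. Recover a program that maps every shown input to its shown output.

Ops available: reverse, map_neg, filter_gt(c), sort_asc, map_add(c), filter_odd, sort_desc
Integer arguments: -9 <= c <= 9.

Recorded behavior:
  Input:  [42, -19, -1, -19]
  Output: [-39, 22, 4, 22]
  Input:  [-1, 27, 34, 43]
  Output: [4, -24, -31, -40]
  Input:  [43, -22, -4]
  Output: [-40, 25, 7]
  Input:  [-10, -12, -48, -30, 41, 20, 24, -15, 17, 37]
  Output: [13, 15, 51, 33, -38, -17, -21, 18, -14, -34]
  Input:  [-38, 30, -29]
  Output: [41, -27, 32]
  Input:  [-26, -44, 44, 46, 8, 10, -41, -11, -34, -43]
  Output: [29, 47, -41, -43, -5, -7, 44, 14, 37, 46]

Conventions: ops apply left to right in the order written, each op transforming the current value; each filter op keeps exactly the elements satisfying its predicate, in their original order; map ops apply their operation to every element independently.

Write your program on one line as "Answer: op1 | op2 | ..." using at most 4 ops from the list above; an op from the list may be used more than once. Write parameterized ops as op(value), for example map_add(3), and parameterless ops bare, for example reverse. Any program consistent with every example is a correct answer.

map_add(-7) | map_neg | map_add(-8) | map_add(4)

Check, running the answer program on each example:
  [42, -19, -1, -19] -> [35, -26, -8, -26] -> [-35, 26, 8, 26] -> [-43, 18, 0, 18] -> [-39, 22, 4, 22]
  [-1, 27, 34, 43] -> [-8, 20, 27, 36] -> [8, -20, -27, -36] -> [0, -28, -35, -44] -> [4, -24, -31, -40]
  [43, -22, -4] -> [36, -29, -11] -> [-36, 29, 11] -> [-44, 21, 3] -> [-40, 25, 7]
  [-10, -12, -48, -30, 41, 20, 24, -15, 17, 37] -> [-17, -19, -55, -37, 34, 13, 17, -22, 10, 30] -> [17, 19, 55, 37, -34, -13, -17, 22, -10, -30] -> [9, 11, 47, 29, -42, -21, -25, 14, -18, -38] -> [13, 15, 51, 33, -38, -17, -21, 18, -14, -34]
  [-38, 30, -29] -> [-45, 23, -36] -> [45, -23, 36] -> [37, -31, 28] -> [41, -27, 32]
  [-26, -44, 44, 46, 8, 10, -41, -11, -34, -43] -> [-33, -51, 37, 39, 1, 3, -48, -18, -41, -50] -> [33, 51, -37, -39, -1, -3, 48, 18, 41, 50] -> [25, 43, -45, -47, -9, -11, 40, 10, 33, 42] -> [29, 47, -41, -43, -5, -7, 44, 14, 37, 46]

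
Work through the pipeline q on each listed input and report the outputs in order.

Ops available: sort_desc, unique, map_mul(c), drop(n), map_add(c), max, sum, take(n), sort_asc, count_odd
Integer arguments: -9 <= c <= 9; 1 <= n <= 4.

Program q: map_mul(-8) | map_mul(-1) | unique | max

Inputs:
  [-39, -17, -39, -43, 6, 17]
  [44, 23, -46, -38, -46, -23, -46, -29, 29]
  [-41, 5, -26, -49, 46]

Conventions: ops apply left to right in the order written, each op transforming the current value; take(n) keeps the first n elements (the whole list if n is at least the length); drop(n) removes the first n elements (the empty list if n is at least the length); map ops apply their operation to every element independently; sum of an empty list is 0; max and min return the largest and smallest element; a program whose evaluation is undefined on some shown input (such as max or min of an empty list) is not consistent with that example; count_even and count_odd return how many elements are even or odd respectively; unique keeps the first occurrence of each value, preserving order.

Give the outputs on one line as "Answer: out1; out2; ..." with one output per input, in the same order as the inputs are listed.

Execution, op by op:
  [-39, -17, -39, -43, 6, 17] -> [312, 136, 312, 344, -48, -136] -> [-312, -136, -312, -344, 48, 136] -> [-312, -136, -344, 48, 136] -> 136
  [44, 23, -46, -38, -46, -23, -46, -29, 29] -> [-352, -184, 368, 304, 368, 184, 368, 232, -232] -> [352, 184, -368, -304, -368, -184, -368, -232, 232] -> [352, 184, -368, -304, -184, -232, 232] -> 352
  [-41, 5, -26, -49, 46] -> [328, -40, 208, 392, -368] -> [-328, 40, -208, -392, 368] -> [-328, 40, -208, -392, 368] -> 368

136; 352; 368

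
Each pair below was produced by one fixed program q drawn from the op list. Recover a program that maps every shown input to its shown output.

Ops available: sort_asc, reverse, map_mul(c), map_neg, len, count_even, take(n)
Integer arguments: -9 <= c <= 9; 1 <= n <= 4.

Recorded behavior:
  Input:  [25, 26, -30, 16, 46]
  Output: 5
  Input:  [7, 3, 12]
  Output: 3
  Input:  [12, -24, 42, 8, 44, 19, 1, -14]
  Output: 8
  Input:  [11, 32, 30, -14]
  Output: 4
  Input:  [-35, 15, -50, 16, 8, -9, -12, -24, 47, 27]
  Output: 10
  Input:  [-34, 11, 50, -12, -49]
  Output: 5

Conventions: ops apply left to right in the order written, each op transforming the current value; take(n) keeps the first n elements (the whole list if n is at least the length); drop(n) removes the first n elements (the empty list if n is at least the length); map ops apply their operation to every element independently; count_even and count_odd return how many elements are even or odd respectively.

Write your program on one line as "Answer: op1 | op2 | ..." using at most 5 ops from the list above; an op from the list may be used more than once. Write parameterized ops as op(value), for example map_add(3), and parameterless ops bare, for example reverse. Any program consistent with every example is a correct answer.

map_mul(3) | reverse | sort_asc | map_mul(6) | count_even

Check, running the answer program on each example:
  [25, 26, -30, 16, 46] -> [75, 78, -90, 48, 138] -> [138, 48, -90, 78, 75] -> [-90, 48, 75, 78, 138] -> [-540, 288, 450, 468, 828] -> 5
  [7, 3, 12] -> [21, 9, 36] -> [36, 9, 21] -> [9, 21, 36] -> [54, 126, 216] -> 3
  [12, -24, 42, 8, 44, 19, 1, -14] -> [36, -72, 126, 24, 132, 57, 3, -42] -> [-42, 3, 57, 132, 24, 126, -72, 36] -> [-72, -42, 3, 24, 36, 57, 126, 132] -> [-432, -252, 18, 144, 216, 342, 756, 792] -> 8
  [11, 32, 30, -14] -> [33, 96, 90, -42] -> [-42, 90, 96, 33] -> [-42, 33, 90, 96] -> [-252, 198, 540, 576] -> 4
  [-35, 15, -50, 16, 8, -9, -12, -24, 47, 27] -> [-105, 45, -150, 48, 24, -27, -36, -72, 141, 81] -> [81, 141, -72, -36, -27, 24, 48, -150, 45, -105] -> [-150, -105, -72, -36, -27, 24, 45, 48, 81, 141] -> [-900, -630, -432, -216, -162, 144, 270, 288, 486, 846] -> 10
  [-34, 11, 50, -12, -49] -> [-102, 33, 150, -36, -147] -> [-147, -36, 150, 33, -102] -> [-147, -102, -36, 33, 150] -> [-882, -612, -216, 198, 900] -> 5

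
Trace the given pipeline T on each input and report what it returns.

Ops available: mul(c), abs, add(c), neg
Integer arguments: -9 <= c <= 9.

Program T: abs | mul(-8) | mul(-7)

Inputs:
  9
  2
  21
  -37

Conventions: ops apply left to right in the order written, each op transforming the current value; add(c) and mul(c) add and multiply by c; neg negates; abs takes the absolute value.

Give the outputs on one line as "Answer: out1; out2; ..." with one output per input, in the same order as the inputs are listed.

Execution, op by op:
  9 -> 9 -> -72 -> 504
  2 -> 2 -> -16 -> 112
  21 -> 21 -> -168 -> 1176
  -37 -> 37 -> -296 -> 2072

504; 112; 1176; 2072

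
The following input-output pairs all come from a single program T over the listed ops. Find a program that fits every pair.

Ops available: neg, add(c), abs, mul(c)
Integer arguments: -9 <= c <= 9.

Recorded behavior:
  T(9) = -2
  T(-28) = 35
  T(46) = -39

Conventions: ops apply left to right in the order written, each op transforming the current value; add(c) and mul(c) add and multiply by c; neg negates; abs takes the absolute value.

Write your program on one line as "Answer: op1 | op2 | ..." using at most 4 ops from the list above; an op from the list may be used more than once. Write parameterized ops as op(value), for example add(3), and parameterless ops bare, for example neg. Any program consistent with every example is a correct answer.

neg | add(8) | add(-1)

Check, running the answer program on each example:
  9 -> -9 -> -1 -> -2
  -28 -> 28 -> 36 -> 35
  46 -> -46 -> -38 -> -39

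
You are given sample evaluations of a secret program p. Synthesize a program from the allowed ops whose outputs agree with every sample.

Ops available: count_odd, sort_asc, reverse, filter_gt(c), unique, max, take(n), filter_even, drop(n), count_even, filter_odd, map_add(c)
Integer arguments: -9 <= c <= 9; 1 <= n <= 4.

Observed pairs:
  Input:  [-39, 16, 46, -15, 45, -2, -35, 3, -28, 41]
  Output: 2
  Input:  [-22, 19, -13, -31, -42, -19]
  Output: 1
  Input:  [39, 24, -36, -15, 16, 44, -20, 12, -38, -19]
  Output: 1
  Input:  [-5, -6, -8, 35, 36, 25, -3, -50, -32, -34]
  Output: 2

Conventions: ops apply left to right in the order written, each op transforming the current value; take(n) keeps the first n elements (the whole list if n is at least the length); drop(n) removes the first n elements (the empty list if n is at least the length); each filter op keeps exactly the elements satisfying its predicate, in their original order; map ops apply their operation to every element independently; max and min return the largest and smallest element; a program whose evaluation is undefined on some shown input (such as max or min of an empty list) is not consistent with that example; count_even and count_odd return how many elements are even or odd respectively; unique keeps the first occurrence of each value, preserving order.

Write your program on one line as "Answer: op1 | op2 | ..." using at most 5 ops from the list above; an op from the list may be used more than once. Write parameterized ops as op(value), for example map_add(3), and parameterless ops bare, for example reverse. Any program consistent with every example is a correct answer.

filter_gt(2) | filter_gt(6) | filter_odd | count_odd

Check, running the answer program on each example:
  [-39, 16, 46, -15, 45, -2, -35, 3, -28, 41] -> [16, 46, 45, 3, 41] -> [16, 46, 45, 41] -> [45, 41] -> 2
  [-22, 19, -13, -31, -42, -19] -> [19] -> [19] -> [19] -> 1
  [39, 24, -36, -15, 16, 44, -20, 12, -38, -19] -> [39, 24, 16, 44, 12] -> [39, 24, 16, 44, 12] -> [39] -> 1
  [-5, -6, -8, 35, 36, 25, -3, -50, -32, -34] -> [35, 36, 25] -> [35, 36, 25] -> [35, 25] -> 2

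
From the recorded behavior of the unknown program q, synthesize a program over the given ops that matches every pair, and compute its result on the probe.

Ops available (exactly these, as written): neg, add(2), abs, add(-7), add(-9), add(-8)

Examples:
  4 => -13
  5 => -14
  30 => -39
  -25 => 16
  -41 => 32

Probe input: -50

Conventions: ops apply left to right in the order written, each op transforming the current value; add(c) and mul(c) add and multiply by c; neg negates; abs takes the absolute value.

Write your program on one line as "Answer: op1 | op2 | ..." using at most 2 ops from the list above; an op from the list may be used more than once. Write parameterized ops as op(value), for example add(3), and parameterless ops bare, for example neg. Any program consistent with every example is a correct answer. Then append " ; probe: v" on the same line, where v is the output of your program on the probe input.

neg | add(-9) ; probe: 41

Check, running the answer program on each example:
  4 -> -4 -> -13
  5 -> -5 -> -14
  30 -> -30 -> -39
  -25 -> 25 -> 16
  -41 -> 41 -> 32
  probe: -50 -> 50 -> 41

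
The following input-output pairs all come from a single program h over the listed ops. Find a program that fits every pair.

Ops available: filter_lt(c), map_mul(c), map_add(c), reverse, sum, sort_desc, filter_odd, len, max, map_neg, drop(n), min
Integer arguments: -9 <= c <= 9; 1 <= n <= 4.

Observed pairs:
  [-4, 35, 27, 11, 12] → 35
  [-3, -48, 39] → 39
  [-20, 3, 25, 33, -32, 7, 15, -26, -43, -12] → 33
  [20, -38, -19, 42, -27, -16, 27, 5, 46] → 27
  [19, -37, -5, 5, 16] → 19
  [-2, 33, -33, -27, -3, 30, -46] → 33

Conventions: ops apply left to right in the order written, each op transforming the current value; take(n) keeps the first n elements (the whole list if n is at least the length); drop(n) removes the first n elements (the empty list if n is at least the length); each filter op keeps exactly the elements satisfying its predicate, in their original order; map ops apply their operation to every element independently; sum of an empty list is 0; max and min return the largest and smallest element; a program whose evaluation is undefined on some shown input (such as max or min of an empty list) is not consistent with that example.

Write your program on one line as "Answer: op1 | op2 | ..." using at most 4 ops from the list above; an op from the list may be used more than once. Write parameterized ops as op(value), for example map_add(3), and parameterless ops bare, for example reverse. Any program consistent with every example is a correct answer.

reverse | filter_odd | reverse | max

Check, running the answer program on each example:
  [-4, 35, 27, 11, 12] -> [12, 11, 27, 35, -4] -> [11, 27, 35] -> [35, 27, 11] -> 35
  [-3, -48, 39] -> [39, -48, -3] -> [39, -3] -> [-3, 39] -> 39
  [-20, 3, 25, 33, -32, 7, 15, -26, -43, -12] -> [-12, -43, -26, 15, 7, -32, 33, 25, 3, -20] -> [-43, 15, 7, 33, 25, 3] -> [3, 25, 33, 7, 15, -43] -> 33
  [20, -38, -19, 42, -27, -16, 27, 5, 46] -> [46, 5, 27, -16, -27, 42, -19, -38, 20] -> [5, 27, -27, -19] -> [-19, -27, 27, 5] -> 27
  [19, -37, -5, 5, 16] -> [16, 5, -5, -37, 19] -> [5, -5, -37, 19] -> [19, -37, -5, 5] -> 19
  [-2, 33, -33, -27, -3, 30, -46] -> [-46, 30, -3, -27, -33, 33, -2] -> [-3, -27, -33, 33] -> [33, -33, -27, -3] -> 33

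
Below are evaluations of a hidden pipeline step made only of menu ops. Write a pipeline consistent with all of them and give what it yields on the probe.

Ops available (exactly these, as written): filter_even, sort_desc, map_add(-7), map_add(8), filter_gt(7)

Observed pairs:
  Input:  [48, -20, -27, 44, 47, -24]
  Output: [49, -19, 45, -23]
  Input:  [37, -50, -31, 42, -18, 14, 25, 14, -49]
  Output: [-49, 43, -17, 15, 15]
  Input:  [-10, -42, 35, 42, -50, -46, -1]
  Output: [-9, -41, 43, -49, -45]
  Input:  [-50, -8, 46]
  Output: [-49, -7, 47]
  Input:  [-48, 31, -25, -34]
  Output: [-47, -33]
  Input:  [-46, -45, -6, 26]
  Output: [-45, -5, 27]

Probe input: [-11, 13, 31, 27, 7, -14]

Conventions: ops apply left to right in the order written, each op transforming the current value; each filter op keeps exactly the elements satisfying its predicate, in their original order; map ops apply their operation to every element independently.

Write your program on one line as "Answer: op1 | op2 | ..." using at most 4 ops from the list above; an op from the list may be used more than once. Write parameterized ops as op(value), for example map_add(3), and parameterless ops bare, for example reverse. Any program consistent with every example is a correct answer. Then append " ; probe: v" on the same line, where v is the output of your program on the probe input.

map_add(8) | filter_even | map_add(-7) ; probe: [-13]

Check, running the answer program on each example:
  [48, -20, -27, 44, 47, -24] -> [56, -12, -19, 52, 55, -16] -> [56, -12, 52, -16] -> [49, -19, 45, -23]
  [37, -50, -31, 42, -18, 14, 25, 14, -49] -> [45, -42, -23, 50, -10, 22, 33, 22, -41] -> [-42, 50, -10, 22, 22] -> [-49, 43, -17, 15, 15]
  [-10, -42, 35, 42, -50, -46, -1] -> [-2, -34, 43, 50, -42, -38, 7] -> [-2, -34, 50, -42, -38] -> [-9, -41, 43, -49, -45]
  [-50, -8, 46] -> [-42, 0, 54] -> [-42, 0, 54] -> [-49, -7, 47]
  [-48, 31, -25, -34] -> [-40, 39, -17, -26] -> [-40, -26] -> [-47, -33]
  [-46, -45, -6, 26] -> [-38, -37, 2, 34] -> [-38, 2, 34] -> [-45, -5, 27]
  probe: [-11, 13, 31, 27, 7, -14] -> [-3, 21, 39, 35, 15, -6] -> [-6] -> [-13]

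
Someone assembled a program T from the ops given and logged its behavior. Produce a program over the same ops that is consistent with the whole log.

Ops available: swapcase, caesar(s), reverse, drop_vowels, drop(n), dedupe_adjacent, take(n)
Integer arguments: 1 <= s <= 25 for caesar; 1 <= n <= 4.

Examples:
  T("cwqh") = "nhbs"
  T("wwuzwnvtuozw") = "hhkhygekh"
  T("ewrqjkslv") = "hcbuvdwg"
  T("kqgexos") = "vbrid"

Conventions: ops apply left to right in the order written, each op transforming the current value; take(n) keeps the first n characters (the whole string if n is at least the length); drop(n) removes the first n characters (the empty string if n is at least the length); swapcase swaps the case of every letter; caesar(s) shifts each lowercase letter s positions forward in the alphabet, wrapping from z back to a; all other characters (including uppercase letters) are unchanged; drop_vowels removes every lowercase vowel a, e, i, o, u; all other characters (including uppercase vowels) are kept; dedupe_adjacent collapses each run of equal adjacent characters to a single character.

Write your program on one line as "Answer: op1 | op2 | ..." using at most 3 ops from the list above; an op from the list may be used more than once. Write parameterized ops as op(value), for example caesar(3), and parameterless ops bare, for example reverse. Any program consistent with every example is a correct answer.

drop_vowels | caesar(9) | caesar(2)

Check, running the answer program on each example:
  "cwqh" -> "cwqh" -> "lfzq" -> "nhbs"
  "wwuzwnvtuozw" -> "wwzwnvtzw" -> "ffifwecif" -> "hhkhygekh"
  "ewrqjkslv" -> "wrqjkslv" -> "fazstbue" -> "hcbuvdwg"
  "kqgexos" -> "kqgxs" -> "tzpgb" -> "vbrid"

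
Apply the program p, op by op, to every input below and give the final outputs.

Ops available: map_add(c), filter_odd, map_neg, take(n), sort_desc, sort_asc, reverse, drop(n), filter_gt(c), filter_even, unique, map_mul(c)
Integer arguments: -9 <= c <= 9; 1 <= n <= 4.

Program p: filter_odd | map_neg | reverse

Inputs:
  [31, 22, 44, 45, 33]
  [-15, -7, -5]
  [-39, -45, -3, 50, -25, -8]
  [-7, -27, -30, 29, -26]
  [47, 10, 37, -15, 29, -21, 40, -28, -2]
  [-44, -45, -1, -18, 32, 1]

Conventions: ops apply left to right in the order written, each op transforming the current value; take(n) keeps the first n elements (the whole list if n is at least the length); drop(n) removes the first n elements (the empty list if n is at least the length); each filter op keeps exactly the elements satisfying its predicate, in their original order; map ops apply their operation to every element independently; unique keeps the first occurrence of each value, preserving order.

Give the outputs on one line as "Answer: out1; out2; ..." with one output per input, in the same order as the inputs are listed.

[-33, -45, -31]; [5, 7, 15]; [25, 3, 45, 39]; [-29, 27, 7]; [21, -29, 15, -37, -47]; [-1, 1, 45]

Execution, op by op:
  [31, 22, 44, 45, 33] -> [31, 45, 33] -> [-31, -45, -33] -> [-33, -45, -31]
  [-15, -7, -5] -> [-15, -7, -5] -> [15, 7, 5] -> [5, 7, 15]
  [-39, -45, -3, 50, -25, -8] -> [-39, -45, -3, -25] -> [39, 45, 3, 25] -> [25, 3, 45, 39]
  [-7, -27, -30, 29, -26] -> [-7, -27, 29] -> [7, 27, -29] -> [-29, 27, 7]
  [47, 10, 37, -15, 29, -21, 40, -28, -2] -> [47, 37, -15, 29, -21] -> [-47, -37, 15, -29, 21] -> [21, -29, 15, -37, -47]
  [-44, -45, -1, -18, 32, 1] -> [-45, -1, 1] -> [45, 1, -1] -> [-1, 1, 45]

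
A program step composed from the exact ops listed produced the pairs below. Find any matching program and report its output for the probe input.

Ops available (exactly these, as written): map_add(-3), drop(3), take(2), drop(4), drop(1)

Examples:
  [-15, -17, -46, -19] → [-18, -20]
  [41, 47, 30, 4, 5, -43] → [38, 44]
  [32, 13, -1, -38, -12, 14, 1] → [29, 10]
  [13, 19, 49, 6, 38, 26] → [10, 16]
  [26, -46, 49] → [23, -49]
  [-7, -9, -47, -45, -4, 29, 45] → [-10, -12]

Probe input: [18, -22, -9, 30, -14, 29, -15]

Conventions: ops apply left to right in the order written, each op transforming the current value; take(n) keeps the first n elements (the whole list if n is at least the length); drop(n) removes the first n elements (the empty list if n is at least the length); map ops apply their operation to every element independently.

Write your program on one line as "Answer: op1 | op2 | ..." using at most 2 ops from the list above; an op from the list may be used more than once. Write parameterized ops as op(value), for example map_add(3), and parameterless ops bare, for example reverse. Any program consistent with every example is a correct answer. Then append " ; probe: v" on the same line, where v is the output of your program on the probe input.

take(2) | map_add(-3) ; probe: [15, -25]

Check, running the answer program on each example:
  [-15, -17, -46, -19] -> [-15, -17] -> [-18, -20]
  [41, 47, 30, 4, 5, -43] -> [41, 47] -> [38, 44]
  [32, 13, -1, -38, -12, 14, 1] -> [32, 13] -> [29, 10]
  [13, 19, 49, 6, 38, 26] -> [13, 19] -> [10, 16]
  [26, -46, 49] -> [26, -46] -> [23, -49]
  [-7, -9, -47, -45, -4, 29, 45] -> [-7, -9] -> [-10, -12]
  probe: [18, -22, -9, 30, -14, 29, -15] -> [18, -22] -> [15, -25]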